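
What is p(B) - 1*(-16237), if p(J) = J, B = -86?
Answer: 16151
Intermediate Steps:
p(B) - 1*(-16237) = -86 - 1*(-16237) = -86 + 16237 = 16151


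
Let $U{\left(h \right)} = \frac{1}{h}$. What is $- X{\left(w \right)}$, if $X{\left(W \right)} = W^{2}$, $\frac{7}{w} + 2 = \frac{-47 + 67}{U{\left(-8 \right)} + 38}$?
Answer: $- \frac{4498641}{198916} \approx -22.616$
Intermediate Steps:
$w = - \frac{2121}{446}$ ($w = \frac{7}{-2 + \frac{-47 + 67}{\frac{1}{-8} + 38}} = \frac{7}{-2 + \frac{20}{- \frac{1}{8} + 38}} = \frac{7}{-2 + \frac{20}{\frac{303}{8}}} = \frac{7}{-2 + 20 \cdot \frac{8}{303}} = \frac{7}{-2 + \frac{160}{303}} = \frac{7}{- \frac{446}{303}} = 7 \left(- \frac{303}{446}\right) = - \frac{2121}{446} \approx -4.7556$)
$- X{\left(w \right)} = - \left(- \frac{2121}{446}\right)^{2} = \left(-1\right) \frac{4498641}{198916} = - \frac{4498641}{198916}$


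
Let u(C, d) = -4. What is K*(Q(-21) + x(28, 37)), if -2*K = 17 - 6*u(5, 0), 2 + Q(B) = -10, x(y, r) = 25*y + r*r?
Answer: -84337/2 ≈ -42169.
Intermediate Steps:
x(y, r) = r**2 + 25*y (x(y, r) = 25*y + r**2 = r**2 + 25*y)
Q(B) = -12 (Q(B) = -2 - 10 = -12)
K = -41/2 (K = -(17 - 6*(-4))/2 = -(17 + 24)/2 = -1/2*41 = -41/2 ≈ -20.500)
K*(Q(-21) + x(28, 37)) = -41*(-12 + (37**2 + 25*28))/2 = -41*(-12 + (1369 + 700))/2 = -41*(-12 + 2069)/2 = -41/2*2057 = -84337/2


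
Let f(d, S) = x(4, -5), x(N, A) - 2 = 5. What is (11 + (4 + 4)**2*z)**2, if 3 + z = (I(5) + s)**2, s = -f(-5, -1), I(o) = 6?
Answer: 13689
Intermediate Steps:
x(N, A) = 7 (x(N, A) = 2 + 5 = 7)
f(d, S) = 7
s = -7 (s = -1*7 = -7)
z = -2 (z = -3 + (6 - 7)**2 = -3 + (-1)**2 = -3 + 1 = -2)
(11 + (4 + 4)**2*z)**2 = (11 + (4 + 4)**2*(-2))**2 = (11 + 8**2*(-2))**2 = (11 + 64*(-2))**2 = (11 - 128)**2 = (-117)**2 = 13689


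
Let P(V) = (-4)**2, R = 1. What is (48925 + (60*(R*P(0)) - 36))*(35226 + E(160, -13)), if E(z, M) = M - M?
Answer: 1755980874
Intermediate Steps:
P(V) = 16
E(z, M) = 0
(48925 + (60*(R*P(0)) - 36))*(35226 + E(160, -13)) = (48925 + (60*(1*16) - 36))*(35226 + 0) = (48925 + (60*16 - 36))*35226 = (48925 + (960 - 36))*35226 = (48925 + 924)*35226 = 49849*35226 = 1755980874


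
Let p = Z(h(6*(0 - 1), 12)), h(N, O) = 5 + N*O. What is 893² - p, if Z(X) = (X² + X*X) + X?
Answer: 788538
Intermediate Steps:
Z(X) = X + 2*X² (Z(X) = (X² + X²) + X = 2*X² + X = X + 2*X²)
p = 8911 (p = (5 + (6*(0 - 1))*12)*(1 + 2*(5 + (6*(0 - 1))*12)) = (5 + (6*(-1))*12)*(1 + 2*(5 + (6*(-1))*12)) = (5 - 6*12)*(1 + 2*(5 - 6*12)) = (5 - 72)*(1 + 2*(5 - 72)) = -67*(1 + 2*(-67)) = -67*(1 - 134) = -67*(-133) = 8911)
893² - p = 893² - 1*8911 = 797449 - 8911 = 788538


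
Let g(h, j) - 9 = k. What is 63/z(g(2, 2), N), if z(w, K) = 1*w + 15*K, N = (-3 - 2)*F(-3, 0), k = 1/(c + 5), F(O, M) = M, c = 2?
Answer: 441/64 ≈ 6.8906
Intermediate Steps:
k = 1/7 (k = 1/(2 + 5) = 1/7 ≈ 0.14286)
g(h, j) = 64/7 (g(h, j) = 9 + 1/7 = 64/7)
N = 0 (N = (-3 - 2)*0 = -5*0 = 0)
z(w, K) = w + 15*K
63/z(g(2, 2), N) = 63/(64/7 + 15*0) = 63/(64/7 + 0) = 63/(64/7) = 63*(7/64) = 441/64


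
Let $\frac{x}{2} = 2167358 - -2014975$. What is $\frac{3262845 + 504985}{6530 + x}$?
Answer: $\frac{1883915}{4185598} \approx 0.45009$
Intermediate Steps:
$x = 8364666$ ($x = 2 \left(2167358 - -2014975\right) = 2 \left(2167358 + 2014975\right) = 2 \cdot 4182333 = 8364666$)
$\frac{3262845 + 504985}{6530 + x} = \frac{3262845 + 504985}{6530 + 8364666} = \frac{3767830}{8371196} = 3767830 \cdot \frac{1}{8371196} = \frac{1883915}{4185598}$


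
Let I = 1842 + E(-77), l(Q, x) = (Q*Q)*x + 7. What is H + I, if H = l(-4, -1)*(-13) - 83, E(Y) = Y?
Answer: 1799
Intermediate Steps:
l(Q, x) = 7 + x*Q**2 (l(Q, x) = Q**2*x + 7 = x*Q**2 + 7 = 7 + x*Q**2)
H = 34 (H = (7 - 1*(-4)**2)*(-13) - 83 = (7 - 1*16)*(-13) - 83 = (7 - 16)*(-13) - 83 = -9*(-13) - 83 = 117 - 83 = 34)
I = 1765 (I = 1842 - 77 = 1765)
H + I = 34 + 1765 = 1799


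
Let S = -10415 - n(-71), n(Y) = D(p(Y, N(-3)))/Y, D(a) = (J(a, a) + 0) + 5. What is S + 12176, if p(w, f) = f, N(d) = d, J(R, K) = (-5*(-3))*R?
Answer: 124991/71 ≈ 1760.4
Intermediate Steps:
J(R, K) = 15*R
D(a) = 5 + 15*a (D(a) = (15*a + 0) + 5 = 15*a + 5 = 5 + 15*a)
n(Y) = -40/Y (n(Y) = (5 + 15*(-3))/Y = (5 - 45)/Y = -40/Y)
S = -739505/71 (S = -10415 - (-40)/(-71) = -10415 - (-40)*(-1)/71 = -10415 - 1*40/71 = -10415 - 40/71 = -739505/71 ≈ -10416.)
S + 12176 = -739505/71 + 12176 = 124991/71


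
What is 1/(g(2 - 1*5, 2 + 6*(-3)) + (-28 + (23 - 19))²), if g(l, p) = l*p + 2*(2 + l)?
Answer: 1/622 ≈ 0.0016077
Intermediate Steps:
g(l, p) = 4 + 2*l + l*p (g(l, p) = l*p + (4 + 2*l) = 4 + 2*l + l*p)
1/(g(2 - 1*5, 2 + 6*(-3)) + (-28 + (23 - 19))²) = 1/((4 + 2*(2 - 1*5) + (2 - 1*5)*(2 + 6*(-3))) + (-28 + (23 - 19))²) = 1/((4 + 2*(2 - 5) + (2 - 5)*(2 - 18)) + (-28 + 4)²) = 1/((4 + 2*(-3) - 3*(-16)) + (-24)²) = 1/((4 - 6 + 48) + 576) = 1/(46 + 576) = 1/622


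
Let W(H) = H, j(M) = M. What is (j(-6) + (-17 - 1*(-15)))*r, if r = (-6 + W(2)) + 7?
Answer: -24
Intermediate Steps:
r = 3 (r = (-6 + 2) + 7 = -4 + 7 = 3)
(j(-6) + (-17 - 1*(-15)))*r = (-6 + (-17 - 1*(-15)))*3 = (-6 + (-17 + 15))*3 = (-6 - 2)*3 = -8*3 = -24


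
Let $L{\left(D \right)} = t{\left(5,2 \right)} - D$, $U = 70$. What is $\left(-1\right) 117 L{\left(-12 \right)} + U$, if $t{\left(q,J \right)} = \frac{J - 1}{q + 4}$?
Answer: $-1347$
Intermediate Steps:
$t{\left(q,J \right)} = \frac{-1 + J}{4 + q}$
$L{\left(D \right)} = \frac{1}{9} - D$ ($L{\left(D \right)} = \frac{-1 + 2}{4 + 5} - D = \frac{1}{9} \cdot 1 - D = \frac{1}{9} - D$)
$\left(-1\right) 117 L{\left(-12 \right)} + U = \left(-1\right) 117 \left(\frac{1}{9} - -12\right) + 70 = - 117 \left(\frac{1}{9} + 12\right) + 70 = \left(-117\right) \frac{109}{9} + 70 = -1417 + 70 = -1347$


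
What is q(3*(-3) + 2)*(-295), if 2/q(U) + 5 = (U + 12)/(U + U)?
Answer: 1652/15 ≈ 110.13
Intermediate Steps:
q(U) = 2/(-5 + (12 + U)/(2*U)) (q(U) = 2/(-5 + (U + 12)/(U + U)) = 2/(-5 + (12 + U)/((2*U))) = 2/(-5 + (12 + U)*(1/(2*U))) = 2/(-5 + (12 + U)/(2*U)))
q(3*(-3) + 2)*(-295) = -4*(3*(-3) + 2)/(-12 + 9*(3*(-3) + 2))*(-295) = -4*(-9 + 2)/(-12 + 9*(-9 + 2))*(-295) = -4*(-7)/(-12 + 9*(-7))*(-295) = -4*(-7)/(-12 - 63)*(-295) = -4*(-7)/(-75)*(-295) = -4*(-7)*(-1/75)*(-295) = -28/75*(-295) = 1652/15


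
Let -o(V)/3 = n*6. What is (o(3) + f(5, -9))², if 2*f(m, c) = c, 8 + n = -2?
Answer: 123201/4 ≈ 30800.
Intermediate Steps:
n = -10 (n = -8 - 2 = -10)
f(m, c) = c/2
o(V) = 180 (o(V) = -(-30)*6 = -3*(-60) = 180)
(o(3) + f(5, -9))² = (180 + (½)*(-9))² = (180 - 9/2)² = (351/2)² = 123201/4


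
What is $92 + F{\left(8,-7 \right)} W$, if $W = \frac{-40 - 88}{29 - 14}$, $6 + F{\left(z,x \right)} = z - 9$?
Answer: $\frac{2276}{15} \approx 151.73$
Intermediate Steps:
$F{\left(z,x \right)} = -15 + z$ ($F{\left(z,x \right)} = -6 + \left(z - 9\right) = -6 + \left(-9 + z\right) = -15 + z$)
$W = - \frac{128}{15}$ ($W = \frac{-40 - 88}{15} = \left(-128\right) \frac{1}{15} = - \frac{128}{15} \approx -8.5333$)
$92 + F{\left(8,-7 \right)} W = 92 + \left(-15 + 8\right) \left(- \frac{128}{15}\right) = 92 - - \frac{896}{15} = 92 + \frac{896}{15} = \frac{2276}{15}$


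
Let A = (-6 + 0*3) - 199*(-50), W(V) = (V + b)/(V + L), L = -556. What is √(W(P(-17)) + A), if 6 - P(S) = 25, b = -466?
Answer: 3*√14613395/115 ≈ 99.724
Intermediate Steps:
P(S) = -19 (P(S) = 6 - 1*25 = 6 - 25 = -19)
W(V) = (-466 + V)/(-556 + V) (W(V) = (V - 466)/(V - 556) = (-466 + V)/(-556 + V))
A = 9944 (A = (-6 + 0) + 9950 = -6 + 9950 = 9944)
√(W(P(-17)) + A) = √((-466 - 19)/(-556 - 19) + 9944) = √(-485/(-575) + 9944) = √(-1/575*(-485) + 9944) = √(97/115 + 9944) = √(1143657/115) = 3*√14613395/115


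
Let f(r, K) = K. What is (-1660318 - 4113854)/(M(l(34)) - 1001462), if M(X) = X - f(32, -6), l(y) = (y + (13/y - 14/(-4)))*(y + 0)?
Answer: 1443543/250042 ≈ 5.7732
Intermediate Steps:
l(y) = y*(7/2 + y + 13/y) (l(y) = (y + (13/y - 14*(-¼)))*y = (y + (13/y + 7/2))*y = (y + (7/2 + 13/y))*y = (7/2 + y + 13/y)*y = y*(7/2 + y + 13/y))
M(X) = 6 + X (M(X) = X - 1*(-6) = X + 6 = 6 + X)
(-1660318 - 4113854)/(M(l(34)) - 1001462) = (-1660318 - 4113854)/((6 + (13 + 34² + (7/2)*34)) - 1001462) = -5774172/((6 + (13 + 1156 + 119)) - 1001462) = -5774172/((6 + 1288) - 1001462) = -5774172/(1294 - 1001462) = -5774172/(-1000168) = -5774172*(-1/1000168) = 1443543/250042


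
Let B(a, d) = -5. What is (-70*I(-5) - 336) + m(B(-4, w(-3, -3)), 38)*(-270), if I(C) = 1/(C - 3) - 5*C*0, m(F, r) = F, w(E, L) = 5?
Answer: 4091/4 ≈ 1022.8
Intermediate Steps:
I(C) = 1/(-3 + C) (I(C) = 1/(-3 + C) + 0 = 1/(-3 + C))
(-70*I(-5) - 336) + m(B(-4, w(-3, -3)), 38)*(-270) = (-70/(-3 - 5) - 336) - 5*(-270) = (-70/(-8) - 336) + 1350 = (-70*(-1/8) - 336) + 1350 = (35/4 - 336) + 1350 = -1309/4 + 1350 = 4091/4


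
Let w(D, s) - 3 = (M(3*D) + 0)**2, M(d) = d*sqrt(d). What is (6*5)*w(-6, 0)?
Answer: -174870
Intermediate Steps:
M(d) = d**(3/2)
w(D, s) = 3 + 27*D**3 (w(D, s) = 3 + ((3*D)**(3/2) + 0)**2 = 3 + (3*sqrt(3)*D**(3/2) + 0)**2 = 3 + (3*sqrt(3)*D**(3/2))**2 = 3 + 27*D**3)
(6*5)*w(-6, 0) = (6*5)*(3 + 27*(-6)**3) = 30*(3 + 27*(-216)) = 30*(3 - 5832) = 30*(-5829) = -174870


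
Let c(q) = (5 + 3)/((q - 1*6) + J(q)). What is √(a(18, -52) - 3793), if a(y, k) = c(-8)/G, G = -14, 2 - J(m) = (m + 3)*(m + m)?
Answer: 4*I*√6144887/161 ≈ 61.587*I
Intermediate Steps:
J(m) = 2 - 2*m*(3 + m) (J(m) = 2 - (m + 3)*(m + m) = 2 - (3 + m)*2*m = 2 - 2*m*(3 + m))
c(q) = 8/(-4 - 5*q - 2*q²) (c(q) = (5 + 3)/((q - 1*6) + (2 - 6*q - 2*q²)) = 8/((q - 6) + (2 - 6*q - 2*q²)) = 8/((-6 + q) + (2 - 6*q - 2*q²)) = 8/(-4 - 5*q - 2*q²))
a(y, k) = 1/161 (a(y, k) = -8/(4 + 2*(-8)² + 5*(-8))/(-14) = -8/(4 + 2*64 - 40)*(-1/14) = -8/(4 + 128 - 40)*(-1/14) = -8/92*(-1/14) = -8*1/92*(-1/14) = -2/23*(-1/14) = 1/161)
√(a(18, -52) - 3793) = √(1/161 - 3793) = √(-610672/161) = 4*I*√6144887/161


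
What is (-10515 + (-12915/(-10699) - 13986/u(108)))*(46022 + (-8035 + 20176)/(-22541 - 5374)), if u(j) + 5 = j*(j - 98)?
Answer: -51847272322534495632/107020759625 ≈ -4.8446e+8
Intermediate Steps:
u(j) = -5 + j*(-98 + j) (u(j) = -5 + j*(j - 98) = -5 + j*(-98 + j))
(-10515 + (-12915/(-10699) - 13986/u(108)))*(46022 + (-8035 + 20176)/(-22541 - 5374)) = (-10515 + (-12915/(-10699) - 13986/(-5 + 108**2 - 98*108)))*(46022 + (-8035 + 20176)/(-22541 - 5374)) = (-10515 + (-12915*(-1/10699) - 13986/(-5 + 11664 - 10584)))*(46022 + 12141/(-27915)) = (-10515 + (12915/10699 - 13986/1075))*(46022 + 12141*(-1/27915)) = (-10515 + (12915/10699 - 13986*1/1075))*(46022 - 4047/9305) = (-10515 + (12915/10699 - 13986/1075))*(428230663/9305) = (-10515 - 135752589/11501425)*(428230663/9305) = -121073236464/11501425*428230663/9305 = -51847272322534495632/107020759625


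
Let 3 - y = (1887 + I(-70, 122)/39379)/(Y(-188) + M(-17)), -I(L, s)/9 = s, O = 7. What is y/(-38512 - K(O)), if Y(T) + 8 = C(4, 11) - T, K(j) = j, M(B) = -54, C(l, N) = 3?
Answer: 19689134/65224107143 ≈ 0.00030187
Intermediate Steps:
I(L, s) = -9*s
Y(T) = -5 - T (Y(T) = -8 + (3 - T) = -5 - T)
y = -19689134/1693297 (y = 3 - (1887 - 9*122/39379)/((-5 - 1*(-188)) - 54) = 3 - (1887 - 1098*1/39379)/((-5 + 188) - 54) = 3 - (1887 - 1098/39379)/(183 - 54) = 3 - 74307075/(39379*129) = 3 - 1*24769025/1693297 = 3 - 24769025/1693297 = -19689134/1693297 ≈ -11.628)
y/(-38512 - K(O)) = -19689134/(1693297*(-38512 - 1*7)) = -19689134/(1693297*(-38512 - 7)) = -19689134/1693297/(-38519) = -19689134/1693297*(-1/38519) = 19689134/65224107143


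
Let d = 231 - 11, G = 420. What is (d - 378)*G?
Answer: -66360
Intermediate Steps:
d = 220
(d - 378)*G = (220 - 378)*420 = -158*420 = -66360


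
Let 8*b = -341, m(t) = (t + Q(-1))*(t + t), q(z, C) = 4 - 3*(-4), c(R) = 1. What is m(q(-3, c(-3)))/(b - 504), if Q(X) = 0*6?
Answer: -4096/4373 ≈ -0.93666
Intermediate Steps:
Q(X) = 0
q(z, C) = 16 (q(z, C) = 4 + 12 = 16)
m(t) = 2*t**2 (m(t) = (t + 0)*(t + t) = t*(2*t) = 2*t**2)
b = -341/8 (b = (1/8)*(-341) = -341/8 ≈ -42.625)
m(q(-3, c(-3)))/(b - 504) = (2*16**2)/(-341/8 - 504) = (2*256)/(-4373/8) = -8/4373*512 = -4096/4373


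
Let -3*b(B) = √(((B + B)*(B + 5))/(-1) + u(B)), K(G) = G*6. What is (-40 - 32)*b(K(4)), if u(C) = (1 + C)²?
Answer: 24*I*√767 ≈ 664.67*I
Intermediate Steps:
K(G) = 6*G
b(B) = -√((1 + B)² - 2*B*(5 + B))/3 (b(B) = -√(((B + B)*(B + 5))/(-1) + (1 + B)²)/3 = -√(((2*B)*(5 + B))*(-1) + (1 + B)²)/3 = -√((2*B*(5 + B))*(-1) + (1 + B)²)/3 = -√(-2*B*(5 + B) + (1 + B)²)/3 = -√((1 + B)² - 2*B*(5 + B))/3)
(-40 - 32)*b(K(4)) = (-40 - 32)*(-√(1 - (6*4)² - 48*4)/3) = -(-24)*√(1 - 1*24² - 8*24) = -(-24)*√(1 - 1*576 - 192) = -(-24)*√(1 - 576 - 192) = -(-24)*√(-767) = -(-24)*I*√767 = 24*I*√767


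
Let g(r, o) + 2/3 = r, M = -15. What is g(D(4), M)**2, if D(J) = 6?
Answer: 256/9 ≈ 28.444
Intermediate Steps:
g(r, o) = -2/3 + r
g(D(4), M)**2 = (-2/3 + 6)**2 = (16/3)**2 = 256/9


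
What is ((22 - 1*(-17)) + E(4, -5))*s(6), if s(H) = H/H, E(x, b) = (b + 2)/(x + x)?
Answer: 309/8 ≈ 38.625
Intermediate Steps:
E(x, b) = (2 + b)/(2*x) (E(x, b) = (2 + b)/((2*x)) = (2 + b)*(1/(2*x)) = (2 + b)/(2*x))
s(H) = 1
((22 - 1*(-17)) + E(4, -5))*s(6) = ((22 - 1*(-17)) + (½)*(2 - 5)/4)*1 = ((22 + 17) + (½)*(¼)*(-3))*1 = (39 - 3/8)*1 = (309/8)*1 = 309/8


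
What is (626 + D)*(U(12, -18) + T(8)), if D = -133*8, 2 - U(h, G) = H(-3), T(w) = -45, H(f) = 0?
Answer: 18834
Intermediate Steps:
U(h, G) = 2 (U(h, G) = 2 - 1*0 = 2 + 0 = 2)
D = -1064
(626 + D)*(U(12, -18) + T(8)) = (626 - 1064)*(2 - 45) = -438*(-43) = 18834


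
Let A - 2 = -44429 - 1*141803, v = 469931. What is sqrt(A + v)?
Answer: sqrt(283701) ≈ 532.64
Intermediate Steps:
A = -186230 (A = 2 + (-44429 - 1*141803) = 2 + (-44429 - 141803) = 2 - 186232 = -186230)
sqrt(A + v) = sqrt(-186230 + 469931) = sqrt(283701)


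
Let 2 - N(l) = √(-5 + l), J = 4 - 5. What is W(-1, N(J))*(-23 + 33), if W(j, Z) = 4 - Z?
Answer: 20 + 10*I*√6 ≈ 20.0 + 24.495*I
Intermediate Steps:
J = -1
N(l) = 2 - √(-5 + l)
W(-1, N(J))*(-23 + 33) = (4 - (2 - √(-5 - 1)))*(-23 + 33) = (4 - (2 - √(-6)))*10 = (4 - (2 - I*√6))*10 = (4 + (-2 + I*√6))*10 = (2 + I*√6)*10 = 20 + 10*I*√6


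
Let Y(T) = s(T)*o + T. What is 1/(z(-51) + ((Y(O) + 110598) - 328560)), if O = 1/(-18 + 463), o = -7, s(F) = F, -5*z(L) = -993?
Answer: -445/96904719 ≈ -4.5921e-6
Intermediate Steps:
z(L) = 993/5 (z(L) = -⅕*(-993) = 993/5)
O = 1/445 ≈ 0.0022472
Y(T) = -6*T (Y(T) = T*(-7) + T = -7*T + T = -6*T)
1/(z(-51) + ((Y(O) + 110598) - 328560)) = 1/(993/5 + ((-6*1/445 + 110598) - 328560)) = 1/(993/5 + ((-6/445 + 110598) - 328560)) = 1/(993/5 + (49216104/445 - 328560)) = 1/(993/5 - 96993096/445) = 1/(-96904719/445) = -445/96904719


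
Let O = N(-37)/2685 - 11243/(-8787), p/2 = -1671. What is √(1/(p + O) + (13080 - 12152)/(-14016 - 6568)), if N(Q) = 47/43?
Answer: I*√95864145550913309160598791493/1453389427059278 ≈ 0.21303*I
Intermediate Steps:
p = -3342 (p = 2*(-1671) = -3342)
N(Q) = 47/43 (N(Q) = 47*(1/43) = 47/43)
O = 432824518/338167695 (O = (47/43)/2685 - 11243/(-8787) = (47/43)*(1/2685) - 11243*(-1/8787) = 47/115455 + 11243/8787 = 432824518/338167695 ≈ 1.2799)
√(1/(p + O) + (13080 - 12152)/(-14016 - 6568)) = √(1/(-3342 + 432824518/338167695) + (13080 - 12152)/(-14016 - 6568)) = √(1/(-1129723612172/338167695) + 928/(-20584)) = √(-338167695/1129723612172 + 928*(-1/20584)) = √(-338167695/1129723612172 - 116/2573) = √(-131918044491187/2906778854118556) = I*√95864145550913309160598791493/1453389427059278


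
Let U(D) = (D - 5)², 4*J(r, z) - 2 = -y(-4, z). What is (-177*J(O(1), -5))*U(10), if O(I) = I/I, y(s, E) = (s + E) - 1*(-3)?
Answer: -8850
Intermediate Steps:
y(s, E) = 3 + E + s (y(s, E) = (E + s) + 3 = 3 + E + s)
O(I) = 1
J(r, z) = ¾ - z/4 (J(r, z) = ½ + (-(3 + z - 4))/4 = ½ + (-(-1 + z))/4 = ½ + (1 - z)/4 = ½ + (¼ - z/4) = ¾ - z/4)
U(D) = (-5 + D)²
(-177*J(O(1), -5))*U(10) = (-177*(¾ - ¼*(-5)))*(-5 + 10)² = -177*(¾ + 5/4)*5² = -177*2*25 = -354*25 = -8850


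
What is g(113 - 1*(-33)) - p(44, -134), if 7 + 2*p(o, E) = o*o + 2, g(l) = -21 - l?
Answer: -2265/2 ≈ -1132.5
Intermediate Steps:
p(o, E) = -5/2 + o²/2 (p(o, E) = -7/2 + (o*o + 2)/2 = -7/2 + (o² + 2)/2 = -7/2 + (2 + o²)/2 = -7/2 + (1 + o²/2) = -5/2 + o²/2)
g(113 - 1*(-33)) - p(44, -134) = (-21 - (113 - 1*(-33))) - (-5/2 + (½)*44²) = (-21 - (113 + 33)) - (-5/2 + (½)*1936) = (-21 - 1*146) - (-5/2 + 968) = (-21 - 146) - 1*1931/2 = -167 - 1931/2 = -2265/2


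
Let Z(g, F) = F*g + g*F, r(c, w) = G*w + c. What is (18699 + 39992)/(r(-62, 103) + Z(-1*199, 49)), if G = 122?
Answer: -58691/6998 ≈ -8.3868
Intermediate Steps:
r(c, w) = c + 122*w (r(c, w) = 122*w + c = c + 122*w)
Z(g, F) = 2*F*g (Z(g, F) = F*g + F*g = 2*F*g)
(18699 + 39992)/(r(-62, 103) + Z(-1*199, 49)) = (18699 + 39992)/((-62 + 122*103) + 2*49*(-1*199)) = 58691/((-62 + 12566) + 2*49*(-199)) = 58691/(12504 - 19502) = 58691/(-6998) = 58691*(-1/6998) = -58691/6998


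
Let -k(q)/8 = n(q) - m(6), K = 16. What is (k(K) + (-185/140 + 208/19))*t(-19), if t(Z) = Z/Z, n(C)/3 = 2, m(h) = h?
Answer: 5121/532 ≈ 9.6259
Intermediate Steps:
n(C) = 6 (n(C) = 3*2 = 6)
t(Z) = 1
k(q) = 0 (k(q) = -8*(6 - 1*6) = -8*(6 - 6) = -8*0 = 0)
(k(K) + (-185/140 + 208/19))*t(-19) = (0 + (-185/140 + 208/19))*1 = (0 + (-185*1/140 + 208*(1/19)))*1 = (0 + (-37/28 + 208/19))*1 = (0 + 5121/532)*1 = (5121/532)*1 = 5121/532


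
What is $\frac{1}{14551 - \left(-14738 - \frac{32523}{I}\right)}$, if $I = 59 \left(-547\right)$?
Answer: $\frac{32273}{945211374} \approx 3.4144 \cdot 10^{-5}$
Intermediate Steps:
$I = -32273$
$\frac{1}{14551 - \left(-14738 - \frac{32523}{I}\right)} = \frac{1}{14551 - \left(-14738 - \frac{32523}{-32273}\right)} = \frac{1}{14551 + \left(\left(-3713 + 18451\right) - \left(-32523\right) \left(- \frac{1}{32273}\right)\right)} = \frac{1}{14551 + \left(14738 - \frac{32523}{32273}\right)} = \frac{1}{14551 + \frac{475606951}{32273}} = \frac{1}{\frac{945211374}{32273}} = \frac{32273}{945211374}$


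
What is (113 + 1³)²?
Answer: 12996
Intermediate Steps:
(113 + 1³)² = (113 + 1)² = 114² = 12996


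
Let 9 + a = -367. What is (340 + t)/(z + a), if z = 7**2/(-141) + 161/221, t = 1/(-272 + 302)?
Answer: -105957787/117046640 ≈ -0.90526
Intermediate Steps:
a = -376 (a = -9 - 367 = -376)
t = 1/30 ≈ 0.033333
z = 11872/31161 (z = 49*(-1/141) + 161*(1/221) = -49/141 + 161/221 = 11872/31161 ≈ 0.38099)
(340 + t)/(z + a) = (340 + 1/30)/(11872/31161 - 376) = 10201/(30*(-11704664/31161)) = (10201/30)*(-31161/11704664) = -105957787/117046640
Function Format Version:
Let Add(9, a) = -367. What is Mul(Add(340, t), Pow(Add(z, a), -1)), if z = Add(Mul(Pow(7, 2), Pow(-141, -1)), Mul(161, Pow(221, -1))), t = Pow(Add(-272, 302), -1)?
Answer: Rational(-105957787, 117046640) ≈ -0.90526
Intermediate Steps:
a = -376 (a = Add(-9, -367) = -376)
t = Rational(1, 30) (t = Pow(30, -1) = Rational(1, 30) ≈ 0.033333)
z = Rational(11872, 31161) (z = Add(Mul(49, Rational(-1, 141)), Mul(161, Rational(1, 221))) = Add(Rational(-49, 141), Rational(161, 221)) = Rational(11872, 31161) ≈ 0.38099)
Mul(Add(340, t), Pow(Add(z, a), -1)) = Mul(Add(340, Rational(1, 30)), Pow(Add(Rational(11872, 31161), -376), -1)) = Mul(Rational(10201, 30), Pow(Rational(-11704664, 31161), -1)) = Mul(Rational(10201, 30), Rational(-31161, 11704664)) = Rational(-105957787, 117046640)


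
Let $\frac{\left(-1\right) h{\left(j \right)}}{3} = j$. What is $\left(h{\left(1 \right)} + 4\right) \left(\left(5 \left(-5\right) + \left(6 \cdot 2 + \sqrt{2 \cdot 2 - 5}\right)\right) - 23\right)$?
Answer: $-36 + i \approx -36.0 + 1.0 i$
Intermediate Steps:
$h{\left(j \right)} = - 3 j$
$\left(h{\left(1 \right)} + 4\right) \left(\left(5 \left(-5\right) + \left(6 \cdot 2 + \sqrt{2 \cdot 2 - 5}\right)\right) - 23\right) = \left(\left(-3\right) 1 + 4\right) \left(\left(5 \left(-5\right) + \left(6 \cdot 2 + \sqrt{2 \cdot 2 - 5}\right)\right) - 23\right) = \left(-3 + 4\right) \left(\left(-25 + \left(12 + \sqrt{4 - 5}\right)\right) - 23\right) = 1 \left(\left(-25 + \left(12 + \sqrt{-1}\right)\right) - 23\right) = 1 \left(\left(-25 + \left(12 + i\right)\right) - 23\right) = 1 \left(\left(-13 + i\right) - 23\right) = 1 \left(-36 + i\right) = -36 + i$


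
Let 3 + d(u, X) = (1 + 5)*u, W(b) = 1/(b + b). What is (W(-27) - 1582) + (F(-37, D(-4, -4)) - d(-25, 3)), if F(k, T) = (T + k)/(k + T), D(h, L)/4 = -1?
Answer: -77113/54 ≈ -1428.0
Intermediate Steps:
W(b) = 1/(2*b)
D(h, L) = -4 (D(h, L) = 4*(-1) = -4)
F(k, T) = 1 (F(k, T) = (T + k)/(T + k) = 1)
d(u, X) = -3 + 6*u (d(u, X) = -3 + (1 + 5)*u = -3 + 6*u)
(W(-27) - 1582) + (F(-37, D(-4, -4)) - d(-25, 3)) = ((½)/(-27) - 1582) + (1 - (-3 + 6*(-25))) = ((½)*(-1/27) - 1582) + (1 - (-3 - 150)) = (-1/54 - 1582) + (1 - 1*(-153)) = -85429/54 + (1 + 153) = -85429/54 + 154 = -77113/54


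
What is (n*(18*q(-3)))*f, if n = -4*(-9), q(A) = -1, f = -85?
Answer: 55080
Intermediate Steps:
n = 36
(n*(18*q(-3)))*f = (36*(18*(-1)))*(-85) = (36*(-18))*(-85) = -648*(-85) = 55080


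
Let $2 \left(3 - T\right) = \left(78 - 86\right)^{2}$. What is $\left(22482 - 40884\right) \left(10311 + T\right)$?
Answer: $-189209364$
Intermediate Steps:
$T = -29$ ($T = 3 - \frac{\left(78 - 86\right)^{2}}{2} = 3 - \frac{\left(-8\right)^{2}}{2} = 3 - 32 = -29$)
$\left(22482 - 40884\right) \left(10311 + T\right) = \left(22482 - 40884\right) \left(10311 - 29\right) = \left(-18402\right) 10282 = -189209364$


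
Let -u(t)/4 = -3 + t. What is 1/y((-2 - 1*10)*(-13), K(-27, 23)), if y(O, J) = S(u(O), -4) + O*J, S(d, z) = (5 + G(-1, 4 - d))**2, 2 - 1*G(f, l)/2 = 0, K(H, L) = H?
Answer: -1/4131 ≈ -0.00024207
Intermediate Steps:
G(f, l) = 4 (G(f, l) = 4 - 2*0 = 4 + 0 = 4)
u(t) = 12 - 4*t (u(t) = -4*(-3 + t) = 12 - 4*t)
S(d, z) = 81 (S(d, z) = (5 + 4)**2 = 9**2 = 81)
y(O, J) = 81 + J*O (y(O, J) = 81 + O*J = 81 + J*O)
1/y((-2 - 1*10)*(-13), K(-27, 23)) = 1/(81 - 27*(-2 - 1*10)*(-13)) = 1/(81 - 27*(-2 - 10)*(-13)) = 1/(81 - (-324)*(-13)) = 1/(81 - 27*156) = 1/(81 - 4212) = 1/(-4131) = -1/4131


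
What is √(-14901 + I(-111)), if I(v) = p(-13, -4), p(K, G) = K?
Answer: I*√14914 ≈ 122.12*I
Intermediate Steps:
I(v) = -13
√(-14901 + I(-111)) = √(-14901 - 13) = √(-14914) = I*√14914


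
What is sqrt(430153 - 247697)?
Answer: 2*sqrt(45614) ≈ 427.15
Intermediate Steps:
sqrt(430153 - 247697) = sqrt(182456) = 2*sqrt(45614)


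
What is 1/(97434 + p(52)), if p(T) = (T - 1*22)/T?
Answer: 26/2533299 ≈ 1.0263e-5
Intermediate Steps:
p(T) = (-22 + T)/T (p(T) = (T - 22)/T = (-22 + T)/T)
1/(97434 + p(52)) = 1/(97434 + (-22 + 52)/52) = 1/(97434 + (1/52)*30) = 1/(97434 + 15/26) = 1/(2533299/26) = 26/2533299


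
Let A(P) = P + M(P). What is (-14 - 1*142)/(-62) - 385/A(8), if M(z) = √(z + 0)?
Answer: -1627/31 + 55*√2/4 ≈ -33.038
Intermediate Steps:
M(z) = √z
A(P) = P + √P
(-14 - 1*142)/(-62) - 385/A(8) = (-14 - 1*142)/(-62) - 385/(8 + √8) = (-14 - 142)*(-1/62) - 385/(8 + 2*√2) = -156*(-1/62) - 385/(8 + 2*√2) = 78/31 - 385/(8 + 2*√2)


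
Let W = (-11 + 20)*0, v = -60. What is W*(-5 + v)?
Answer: 0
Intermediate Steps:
W = 0 (W = 9*0 = 0)
W*(-5 + v) = 0*(-5 - 60) = 0*(-65) = 0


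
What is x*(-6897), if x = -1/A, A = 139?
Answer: 6897/139 ≈ 49.619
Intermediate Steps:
x = -1/139 ≈ -0.0071942
x*(-6897) = -1/139*(-6897) = 6897/139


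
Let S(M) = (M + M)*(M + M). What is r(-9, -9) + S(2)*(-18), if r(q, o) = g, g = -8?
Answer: -296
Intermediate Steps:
r(q, o) = -8
S(M) = 4*M² (S(M) = (2*M)*(2*M) = 4*M²)
r(-9, -9) + S(2)*(-18) = -8 + (4*2²)*(-18) = -8 + (4*4)*(-18) = -8 + 16*(-18) = -8 - 288 = -296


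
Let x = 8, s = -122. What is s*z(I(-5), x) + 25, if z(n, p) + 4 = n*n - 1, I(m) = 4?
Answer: -1317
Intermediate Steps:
z(n, p) = -5 + n² (z(n, p) = -4 + (n*n - 1) = -4 + (n² - 1) = -4 + (-1 + n²) = -5 + n²)
s*z(I(-5), x) + 25 = -122*(-5 + 4²) + 25 = -122*(-5 + 16) + 25 = -122*11 + 25 = -1342 + 25 = -1317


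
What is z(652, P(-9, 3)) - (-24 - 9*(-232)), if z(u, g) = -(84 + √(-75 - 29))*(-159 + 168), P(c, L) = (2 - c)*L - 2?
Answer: -2820 - 18*I*√26 ≈ -2820.0 - 91.782*I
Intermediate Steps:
P(c, L) = -2 + L*(2 - c) (P(c, L) = L*(2 - c) - 2 = -2 + L*(2 - c))
z(u, g) = -756 - 18*I*√26 (z(u, g) = -(84 + √(-104))*9 = -(84 + 2*I*√26)*9 = -(756 + 18*I*√26) = -756 - 18*I*√26)
z(652, P(-9, 3)) - (-24 - 9*(-232)) = (-756 - 18*I*√26) - (-24 - 9*(-232)) = (-756 - 18*I*√26) - (-24 + 2088) = (-756 - 18*I*√26) - 1*2064 = (-756 - 18*I*√26) - 2064 = -2820 - 18*I*√26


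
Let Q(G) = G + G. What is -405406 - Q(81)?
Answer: -405568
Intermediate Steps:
Q(G) = 2*G
-405406 - Q(81) = -405406 - 2*81 = -405406 - 1*162 = -405406 - 162 = -405568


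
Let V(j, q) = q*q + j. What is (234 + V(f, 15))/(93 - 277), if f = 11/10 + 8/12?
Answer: -601/240 ≈ -2.5042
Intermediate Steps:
f = 53/30 (f = 11*(1/10) + 8*(1/12) = 11/10 + 2/3 = 53/30 ≈ 1.7667)
V(j, q) = j + q**2 (V(j, q) = q**2 + j = j + q**2)
(234 + V(f, 15))/(93 - 277) = (234 + (53/30 + 15**2))/(93 - 277) = (234 + (53/30 + 225))/(-184) = (234 + 6803/30)*(-1/184) = (13823/30)*(-1/184) = -601/240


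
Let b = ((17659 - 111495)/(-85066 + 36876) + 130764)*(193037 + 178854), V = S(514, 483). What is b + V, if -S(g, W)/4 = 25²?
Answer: 1171756147219218/24095 ≈ 4.8631e+10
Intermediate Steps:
S(g, W) = -2500 (S(g, W) = -4*25² = -4*625 = -2500)
V = -2500
b = 1171756207456718/24095 (b = (-93836/(-48190) + 130764)*371891 = (-93836*(-1/48190) + 130764)*371891 = (46918/24095 + 130764)*371891 = (3150805498/24095)*371891 = 1171756207456718/24095 ≈ 4.8631e+10)
b + V = 1171756207456718/24095 - 2500 = 1171756147219218/24095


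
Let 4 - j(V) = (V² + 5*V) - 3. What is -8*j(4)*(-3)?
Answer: -696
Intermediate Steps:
j(V) = 7 - V² - 5*V (j(V) = 4 - ((V² + 5*V) - 3) = 4 - (-3 + V² + 5*V) = 4 + (3 - V² - 5*V) = 7 - V² - 5*V)
-8*j(4)*(-3) = -8*(7 - 1*4² - 5*4)*(-3) = -8*(7 - 1*16 - 20)*(-3) = -8*(7 - 16 - 20)*(-3) = -8*(-29)*(-3) = 232*(-3) = -696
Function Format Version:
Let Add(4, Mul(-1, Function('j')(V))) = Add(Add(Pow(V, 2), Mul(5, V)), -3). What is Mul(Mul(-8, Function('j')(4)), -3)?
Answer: -696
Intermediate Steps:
Function('j')(V) = Add(7, Mul(-1, Pow(V, 2)), Mul(-5, V)) (Function('j')(V) = Add(4, Mul(-1, Add(Add(Pow(V, 2), Mul(5, V)), -3))) = Add(4, Mul(-1, Add(-3, Pow(V, 2), Mul(5, V)))) = Add(4, Add(3, Mul(-1, Pow(V, 2)), Mul(-5, V))) = Add(7, Mul(-1, Pow(V, 2)), Mul(-5, V)))
Mul(Mul(-8, Function('j')(4)), -3) = Mul(Mul(-8, Add(7, Mul(-1, Pow(4, 2)), Mul(-5, 4))), -3) = Mul(Mul(-8, Add(7, Mul(-1, 16), -20)), -3) = Mul(Mul(-8, Add(7, -16, -20)), -3) = Mul(Mul(-8, -29), -3) = Mul(232, -3) = -696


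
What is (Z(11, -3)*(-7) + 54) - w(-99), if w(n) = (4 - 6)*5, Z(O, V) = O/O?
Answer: 57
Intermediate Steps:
Z(O, V) = 1
w(n) = -10 (w(n) = -2*5 = -10)
(Z(11, -3)*(-7) + 54) - w(-99) = (1*(-7) + 54) - 1*(-10) = (-7 + 54) + 10 = 47 + 10 = 57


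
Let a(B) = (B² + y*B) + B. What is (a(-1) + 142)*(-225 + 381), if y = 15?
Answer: 19812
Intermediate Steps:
a(B) = B² + 16*B (a(B) = (B² + 15*B) + B = B² + 16*B)
(a(-1) + 142)*(-225 + 381) = (-(16 - 1) + 142)*(-225 + 381) = (-1*15 + 142)*156 = (-15 + 142)*156 = 127*156 = 19812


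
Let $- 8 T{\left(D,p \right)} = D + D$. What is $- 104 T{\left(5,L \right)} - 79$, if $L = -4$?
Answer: $51$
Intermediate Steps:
$T{\left(D,p \right)} = - \frac{D}{4}$ ($T{\left(D,p \right)} = - \frac{D + D}{8} = - \frac{2 D}{8} = - \frac{D}{4}$)
$- 104 T{\left(5,L \right)} - 79 = - 104 \left(\left(- \frac{1}{4}\right) 5\right) - 79 = \left(-104\right) \left(- \frac{5}{4}\right) - 79 = 130 - 79 = 51$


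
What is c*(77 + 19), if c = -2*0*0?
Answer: 0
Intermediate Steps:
c = 0 (c = 0*0 = 0)
c*(77 + 19) = 0*(77 + 19) = 0*96 = 0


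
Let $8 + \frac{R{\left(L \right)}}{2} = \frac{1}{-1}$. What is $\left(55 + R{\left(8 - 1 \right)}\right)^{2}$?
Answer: $1369$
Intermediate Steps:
$R{\left(L \right)} = -18$ ($R{\left(L \right)} = -16 + \frac{2}{-1} = -16 + 2 \left(-1\right) = -16 - 2 = -18$)
$\left(55 + R{\left(8 - 1 \right)}\right)^{2} = \left(55 - 18\right)^{2} = 37^{2} = 1369$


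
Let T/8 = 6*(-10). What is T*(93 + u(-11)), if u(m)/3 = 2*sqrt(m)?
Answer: -44640 - 2880*I*sqrt(11) ≈ -44640.0 - 9551.9*I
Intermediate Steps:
u(m) = 6*sqrt(m) (u(m) = 3*(2*sqrt(m)) = 6*sqrt(m))
T = -480 (T = 8*(6*(-10)) = 8*(-60) = -480)
T*(93 + u(-11)) = -480*(93 + 6*sqrt(-11)) = -480*(93 + 6*(I*sqrt(11))) = -480*(93 + 6*I*sqrt(11)) = -44640 - 2880*I*sqrt(11)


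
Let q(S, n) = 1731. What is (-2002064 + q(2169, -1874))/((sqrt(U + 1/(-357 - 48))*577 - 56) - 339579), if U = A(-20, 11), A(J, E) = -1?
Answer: 275150154874275/46717668125299 + 10387729269*I*sqrt(2030)/46717668125299 ≈ 5.8896 + 0.010018*I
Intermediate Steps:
U = -1
(-2002064 + q(2169, -1874))/((sqrt(U + 1/(-357 - 48))*577 - 56) - 339579) = (-2002064 + 1731)/((sqrt(-1 + 1/(-357 - 48))*577 - 56) - 339579) = -2000333/((sqrt(-1 + 1/(-405))*577 - 56) - 339579) = -2000333/((sqrt(-1 - 1/405)*577 - 56) - 339579) = -2000333/((sqrt(-406/405)*577 - 56) - 339579) = -2000333/(((I*sqrt(2030)/45)*577 - 56) - 339579) = -2000333/((577*I*sqrt(2030)/45 - 56) - 339579) = -2000333/((-56 + 577*I*sqrt(2030)/45) - 339579) = -2000333/(-339635 + 577*I*sqrt(2030)/45)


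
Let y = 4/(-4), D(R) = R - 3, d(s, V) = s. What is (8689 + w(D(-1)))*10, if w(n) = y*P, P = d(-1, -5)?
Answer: 86900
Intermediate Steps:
P = -1
D(R) = -3 + R
y = -1 (y = 4*(-1/4) = -1)
w(n) = 1 (w(n) = -1*(-1) = 1)
(8689 + w(D(-1)))*10 = (8689 + 1)*10 = 8690*10 = 86900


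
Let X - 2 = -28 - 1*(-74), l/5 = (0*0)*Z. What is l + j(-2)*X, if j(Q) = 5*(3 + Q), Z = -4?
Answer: 240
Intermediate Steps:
j(Q) = 15 + 5*Q
l = 0 (l = 5*((0*0)*(-4)) = 5*(0*(-4)) = 5*0 = 0)
X = 48 (X = 2 + (-28 - 1*(-74)) = 2 + (-28 + 74) = 2 + 46 = 48)
l + j(-2)*X = 0 + (15 + 5*(-2))*48 = 0 + (15 - 10)*48 = 0 + 5*48 = 0 + 240 = 240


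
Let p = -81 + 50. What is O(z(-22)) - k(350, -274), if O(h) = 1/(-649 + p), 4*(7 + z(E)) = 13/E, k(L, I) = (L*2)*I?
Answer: 130423999/680 ≈ 1.9180e+5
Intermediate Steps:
p = -31
k(L, I) = 2*I*L (k(L, I) = (2*L)*I = 2*I*L)
z(E) = -7 + 13/(4*E) (z(E) = -7 + (13/E)/4 = -7 + 13/(4*E))
O(h) = -1/680 (O(h) = 1/(-649 - 31) = 1/(-680) = -1/680)
O(z(-22)) - k(350, -274) = -1/680 - 2*(-274)*350 = -1/680 - 1*(-191800) = -1/680 + 191800 = 130423999/680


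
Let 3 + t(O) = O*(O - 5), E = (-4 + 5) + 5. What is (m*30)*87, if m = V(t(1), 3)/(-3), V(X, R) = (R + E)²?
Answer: -70470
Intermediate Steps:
E = 6 (E = 1 + 5 = 6)
t(O) = -3 + O*(-5 + O) (t(O) = -3 + O*(O - 5) = -3 + O*(-5 + O))
V(X, R) = (6 + R)² (V(X, R) = (R + 6)² = (6 + R)²)
m = -27 (m = (6 + 3)²/(-3) = 9²*(-⅓) = 81*(-⅓) = -27)
(m*30)*87 = -27*30*87 = -810*87 = -70470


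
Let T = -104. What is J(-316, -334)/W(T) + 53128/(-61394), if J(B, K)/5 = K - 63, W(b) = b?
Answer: 58170889/3192488 ≈ 18.221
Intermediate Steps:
J(B, K) = -315 + 5*K (J(B, K) = 5*(K - 63) = 5*(-63 + K) = -315 + 5*K)
J(-316, -334)/W(T) + 53128/(-61394) = (-315 + 5*(-334))/(-104) + 53128/(-61394) = (-315 - 1670)*(-1/104) + 53128*(-1/61394) = -1985*(-1/104) - 26564/30697 = 1985/104 - 26564/30697 = 58170889/3192488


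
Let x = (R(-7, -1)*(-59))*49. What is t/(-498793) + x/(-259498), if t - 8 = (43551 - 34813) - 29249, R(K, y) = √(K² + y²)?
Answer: 20503/498793 + 14455*√2/259498 ≈ 0.11988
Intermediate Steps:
t = -20503 (t = 8 + ((43551 - 34813) - 29249) = 8 + (8738 - 29249) = 8 - 20511 = -20503)
x = -14455*√2 (x = (√((-7)² + (-1)²)*(-59))*49 = (√(49 + 1)*(-59))*49 = (√50*(-59))*49 = ((5*√2)*(-59))*49 = -295*√2*49 = -14455*√2 ≈ -20442.)
t/(-498793) + x/(-259498) = -20503/(-498793) - 14455*√2/(-259498) = -20503*(-1/498793) - 14455*√2*(-1/259498) = 20503/498793 + 14455*√2/259498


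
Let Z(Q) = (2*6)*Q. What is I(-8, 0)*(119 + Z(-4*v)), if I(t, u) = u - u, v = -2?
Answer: 0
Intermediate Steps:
Z(Q) = 12*Q
I(t, u) = 0
I(-8, 0)*(119 + Z(-4*v)) = 0*(119 + 12*(-4*(-2))) = 0*(119 + 12*8) = 0*(119 + 96) = 0*215 = 0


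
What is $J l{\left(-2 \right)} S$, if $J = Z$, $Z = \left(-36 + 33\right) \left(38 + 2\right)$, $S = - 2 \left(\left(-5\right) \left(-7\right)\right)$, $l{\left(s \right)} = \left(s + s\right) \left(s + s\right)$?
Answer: $134400$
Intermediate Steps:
$l{\left(s \right)} = 4 s^{2}$ ($l{\left(s \right)} = 2 s 2 s = 4 s^{2}$)
$S = -70$ ($S = \left(-2\right) 35 = -70$)
$Z = -120$ ($Z = \left(-3\right) 40 = -120$)
$J = -120$
$J l{\left(-2 \right)} S = - 120 \cdot 4 \left(-2\right)^{2} \left(-70\right) = - 120 \cdot 4 \cdot 4 \left(-70\right) = \left(-120\right) 16 \left(-70\right) = \left(-1920\right) \left(-70\right) = 134400$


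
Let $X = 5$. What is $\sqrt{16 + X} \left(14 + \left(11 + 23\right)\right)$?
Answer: $48 \sqrt{21} \approx 219.96$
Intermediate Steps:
$\sqrt{16 + X} \left(14 + \left(11 + 23\right)\right) = \sqrt{16 + 5} \left(14 + \left(11 + 23\right)\right) = \sqrt{21} \left(14 + 34\right) = \sqrt{21} \cdot 48 = 48 \sqrt{21}$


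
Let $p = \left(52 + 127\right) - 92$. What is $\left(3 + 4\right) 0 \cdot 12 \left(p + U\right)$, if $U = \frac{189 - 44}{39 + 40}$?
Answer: $0$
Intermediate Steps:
$U = \frac{145}{79} \approx 1.8354$
$p = 87$ ($p = 179 - 92 = 87$)
$\left(3 + 4\right) 0 \cdot 12 \left(p + U\right) = \left(3 + 4\right) 0 \cdot 12 \left(87 + \frac{145}{79}\right) = 7 \cdot 0 \cdot 12 \cdot \frac{7018}{79} = 0 \cdot 12 \cdot \frac{7018}{79} = 0 \cdot \frac{7018}{79} = 0$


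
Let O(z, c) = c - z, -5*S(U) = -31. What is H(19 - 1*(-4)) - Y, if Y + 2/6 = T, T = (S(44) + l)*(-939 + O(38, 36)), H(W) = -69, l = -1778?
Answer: -25009987/15 ≈ -1.6673e+6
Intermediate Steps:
S(U) = 31/5 (S(U) = -1/5*(-31) = 31/5)
T = 8336319/5 (T = (31/5 - 1778)*(-939 + (36 - 1*38)) = -8859*(-939 + (36 - 38))/5 = -8859*(-939 - 2)/5 = -8859/5*(-941) = 8336319/5 ≈ 1.6673e+6)
Y = 25008952/15 (Y = -1/3 + 8336319/5 = 25008952/15 ≈ 1.6673e+6)
H(19 - 1*(-4)) - Y = -69 - 1*25008952/15 = -69 - 25008952/15 = -25009987/15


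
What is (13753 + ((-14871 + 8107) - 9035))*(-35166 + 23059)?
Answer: 24770922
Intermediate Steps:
(13753 + ((-14871 + 8107) - 9035))*(-35166 + 23059) = (13753 + (-6764 - 9035))*(-12107) = (13753 - 15799)*(-12107) = -2046*(-12107) = 24770922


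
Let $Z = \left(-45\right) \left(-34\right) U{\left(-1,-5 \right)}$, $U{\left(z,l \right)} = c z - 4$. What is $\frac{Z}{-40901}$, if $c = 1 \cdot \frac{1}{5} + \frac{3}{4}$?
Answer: $\frac{15147}{81802} \approx 0.18517$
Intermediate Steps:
$c = \frac{19}{20}$ ($c = 1 \cdot \frac{1}{5} + 3 \cdot \frac{1}{4} = \frac{1}{5} + \frac{3}{4} = \frac{19}{20} \approx 0.95$)
$U{\left(z,l \right)} = -4 + \frac{19 z}{20}$ ($U{\left(z,l \right)} = \frac{19 z}{20} - 4 = -4 + \frac{19 z}{20}$)
$Z = - \frac{15147}{2}$ ($Z = \left(-45\right) \left(-34\right) \left(-4 + \frac{19}{20} \left(-1\right)\right) = 1530 \left(-4 - \frac{19}{20}\right) = 1530 \left(- \frac{99}{20}\right) = - \frac{15147}{2} \approx -7573.5$)
$\frac{Z}{-40901} = - \frac{15147}{2 \left(-40901\right)} = \left(- \frac{15147}{2}\right) \left(- \frac{1}{40901}\right) = \frac{15147}{81802}$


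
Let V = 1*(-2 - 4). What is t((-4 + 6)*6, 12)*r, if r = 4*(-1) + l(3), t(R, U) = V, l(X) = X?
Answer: 6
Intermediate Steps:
V = -6 (V = 1*(-6) = -6)
t(R, U) = -6
r = -1 (r = 4*(-1) + 3 = -4 + 3 = -1)
t((-4 + 6)*6, 12)*r = -6*(-1) = 6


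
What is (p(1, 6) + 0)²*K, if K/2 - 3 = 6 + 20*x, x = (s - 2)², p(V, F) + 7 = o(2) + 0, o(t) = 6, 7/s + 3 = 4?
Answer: 1018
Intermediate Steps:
s = 7 (s = 7/(-3 + 4) = 7/1 = 7*1 = 7)
p(V, F) = -1 (p(V, F) = -7 + (6 + 0) = -7 + 6 = -1)
x = 25 (x = (7 - 2)² = 5² = 25)
K = 1018 (K = 6 + 2*(6 + 20*25) = 6 + 2*(6 + 500) = 6 + 2*506 = 6 + 1012 = 1018)
(p(1, 6) + 0)²*K = (-1 + 0)²*1018 = (-1)²*1018 = 1*1018 = 1018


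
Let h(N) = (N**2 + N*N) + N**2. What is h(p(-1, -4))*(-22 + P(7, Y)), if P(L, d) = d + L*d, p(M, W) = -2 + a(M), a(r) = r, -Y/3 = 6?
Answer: -4482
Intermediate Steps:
Y = -18 (Y = -3*6 = -18)
p(M, W) = -2 + M
h(N) = 3*N**2 (h(N) = (N**2 + N**2) + N**2 = 2*N**2 + N**2 = 3*N**2)
h(p(-1, -4))*(-22 + P(7, Y)) = (3*(-2 - 1)**2)*(-22 - 18*(1 + 7)) = (3*(-3)**2)*(-22 - 18*8) = (3*9)*(-22 - 144) = 27*(-166) = -4482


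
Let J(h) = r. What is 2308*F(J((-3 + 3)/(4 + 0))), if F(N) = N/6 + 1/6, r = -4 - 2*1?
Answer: -5770/3 ≈ -1923.3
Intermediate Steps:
r = -6 (r = -4 - 2 = -6)
J(h) = -6
F(N) = ⅙ + N/6 (F(N) = N*(⅙) + 1*(⅙) = N/6 + ⅙ = ⅙ + N/6)
2308*F(J((-3 + 3)/(4 + 0))) = 2308*(⅙ + (⅙)*(-6)) = 2308*(⅙ - 1) = 2308*(-⅚) = -5770/3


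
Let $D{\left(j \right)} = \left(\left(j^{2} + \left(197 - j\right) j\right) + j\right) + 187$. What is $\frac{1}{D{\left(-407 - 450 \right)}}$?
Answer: $- \frac{1}{169499} \approx -5.8997 \cdot 10^{-6}$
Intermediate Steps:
$D{\left(j \right)} = 187 + j + j^{2} + j \left(197 - j\right)$ ($D{\left(j \right)} = \left(\left(j^{2} + j \left(197 - j\right)\right) + j\right) + 187 = \left(j + j^{2} + j \left(197 - j\right)\right) + 187 = 187 + j + j^{2} + j \left(197 - j\right)$)
$\frac{1}{D{\left(-407 - 450 \right)}} = \frac{1}{187 + 198 \left(-407 - 450\right)} = \frac{1}{187 + 198 \left(-857\right)} = \frac{1}{187 - 169686} = \frac{1}{-169499} = - \frac{1}{169499}$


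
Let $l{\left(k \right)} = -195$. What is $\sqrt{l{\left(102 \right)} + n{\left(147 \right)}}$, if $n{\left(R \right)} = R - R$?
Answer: $i \sqrt{195} \approx 13.964 i$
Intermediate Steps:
$n{\left(R \right)} = 0$
$\sqrt{l{\left(102 \right)} + n{\left(147 \right)}} = \sqrt{-195 + 0} = \sqrt{-195} = i \sqrt{195}$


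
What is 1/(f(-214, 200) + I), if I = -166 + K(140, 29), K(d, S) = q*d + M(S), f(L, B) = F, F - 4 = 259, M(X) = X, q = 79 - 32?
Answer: 1/6706 ≈ 0.00014912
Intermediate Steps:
q = 47
F = 263 (F = 4 + 259 = 263)
f(L, B) = 263
K(d, S) = S + 47*d (K(d, S) = 47*d + S = S + 47*d)
I = 6443 (I = -166 + (29 + 47*140) = -166 + (29 + 6580) = -166 + 6609 = 6443)
1/(f(-214, 200) + I) = 1/(263 + 6443) = 1/6706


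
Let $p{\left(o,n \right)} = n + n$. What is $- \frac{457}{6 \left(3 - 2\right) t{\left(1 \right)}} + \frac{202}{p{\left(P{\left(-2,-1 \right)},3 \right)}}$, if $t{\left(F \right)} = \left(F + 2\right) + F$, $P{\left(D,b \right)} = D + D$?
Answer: $\frac{117}{8} \approx 14.625$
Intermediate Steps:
$P{\left(D,b \right)} = 2 D$
$p{\left(o,n \right)} = 2 n$
$t{\left(F \right)} = 2 + 2 F$ ($t{\left(F \right)} = \left(2 + F\right) + F = 2 + 2 F$)
$- \frac{457}{6 \left(3 - 2\right) t{\left(1 \right)}} + \frac{202}{p{\left(P{\left(-2,-1 \right)},3 \right)}} = - \frac{457}{6 \left(3 - 2\right) \left(2 + 2 \cdot 1\right)} + \frac{202}{2 \cdot 3} = - \frac{457}{6 \cdot 1 \left(2 + 2\right)} + \frac{202}{6} = - \frac{457}{6 \cdot 4} + 202 \cdot \frac{1}{6} = - \frac{457}{24} + \frac{101}{3} = \frac{117}{8}$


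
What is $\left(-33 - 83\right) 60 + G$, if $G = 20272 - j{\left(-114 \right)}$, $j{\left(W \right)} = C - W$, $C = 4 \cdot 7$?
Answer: $13170$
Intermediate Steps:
$C = 28$
$j{\left(W \right)} = 28 - W$
$G = 20130$ ($G = 20272 - \left(28 - -114\right) = 20272 - \left(28 + 114\right) = 20272 - 142 = 20130$)
$\left(-33 - 83\right) 60 + G = \left(-33 - 83\right) 60 + 20130 = \left(-116\right) 60 + 20130 = -6960 + 20130 = 13170$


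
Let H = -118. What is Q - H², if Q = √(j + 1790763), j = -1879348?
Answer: -13924 + I*√88585 ≈ -13924.0 + 297.63*I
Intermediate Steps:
Q = I*√88585 (Q = √(-1879348 + 1790763) = √(-88585) = I*√88585 ≈ 297.63*I)
Q - H² = I*√88585 - 1*(-118)² = I*√88585 - 1*13924 = I*√88585 - 13924 = -13924 + I*√88585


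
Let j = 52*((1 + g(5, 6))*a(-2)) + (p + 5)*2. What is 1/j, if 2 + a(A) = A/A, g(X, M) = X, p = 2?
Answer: -1/298 ≈ -0.0033557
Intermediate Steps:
a(A) = -1 (a(A) = -2 + A/A = -2 + 1 = -1)
j = -298 (j = 52*((1 + 5)*(-1)) + (2 + 5)*2 = 52*(6*(-1)) + 7*2 = 52*(-6) + 14 = -312 + 14 = -298)
1/j = 1/(-298) = -1/298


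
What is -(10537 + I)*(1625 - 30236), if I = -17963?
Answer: -212465286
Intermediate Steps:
-(10537 + I)*(1625 - 30236) = -(10537 - 17963)*(1625 - 30236) = -(-7426)*(-28611) = -1*212465286 = -212465286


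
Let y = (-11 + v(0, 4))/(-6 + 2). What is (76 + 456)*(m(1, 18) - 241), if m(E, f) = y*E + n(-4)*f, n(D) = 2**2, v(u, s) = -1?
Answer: -88312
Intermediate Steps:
n(D) = 4
y = 3 (y = (-11 - 1)/(-6 + 2) = -12/(-4) = -12*(-1/4) = 3)
m(E, f) = 3*E + 4*f
(76 + 456)*(m(1, 18) - 241) = (76 + 456)*((3*1 + 4*18) - 241) = 532*((3 + 72) - 241) = 532*(75 - 241) = 532*(-166) = -88312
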